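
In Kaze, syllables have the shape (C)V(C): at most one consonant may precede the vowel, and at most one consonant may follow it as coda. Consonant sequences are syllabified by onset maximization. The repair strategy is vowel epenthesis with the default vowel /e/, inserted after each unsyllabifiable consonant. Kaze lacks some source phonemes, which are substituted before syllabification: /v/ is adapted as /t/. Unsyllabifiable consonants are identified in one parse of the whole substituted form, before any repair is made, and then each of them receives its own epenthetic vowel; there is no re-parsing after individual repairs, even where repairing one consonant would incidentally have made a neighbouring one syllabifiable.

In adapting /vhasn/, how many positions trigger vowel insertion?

After substitution the input is /thasn/.
The unsyllabifiable consonants are /t/, /n/; each receives one epenthetic vowel.

2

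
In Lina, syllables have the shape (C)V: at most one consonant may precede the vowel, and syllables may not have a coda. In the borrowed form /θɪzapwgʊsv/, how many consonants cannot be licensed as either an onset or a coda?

Under (C)V, the unsyllabifiable consonants are /p/, /w/, /s/, /v/ (no codas are permitted; onsets are limited to one consonant).

4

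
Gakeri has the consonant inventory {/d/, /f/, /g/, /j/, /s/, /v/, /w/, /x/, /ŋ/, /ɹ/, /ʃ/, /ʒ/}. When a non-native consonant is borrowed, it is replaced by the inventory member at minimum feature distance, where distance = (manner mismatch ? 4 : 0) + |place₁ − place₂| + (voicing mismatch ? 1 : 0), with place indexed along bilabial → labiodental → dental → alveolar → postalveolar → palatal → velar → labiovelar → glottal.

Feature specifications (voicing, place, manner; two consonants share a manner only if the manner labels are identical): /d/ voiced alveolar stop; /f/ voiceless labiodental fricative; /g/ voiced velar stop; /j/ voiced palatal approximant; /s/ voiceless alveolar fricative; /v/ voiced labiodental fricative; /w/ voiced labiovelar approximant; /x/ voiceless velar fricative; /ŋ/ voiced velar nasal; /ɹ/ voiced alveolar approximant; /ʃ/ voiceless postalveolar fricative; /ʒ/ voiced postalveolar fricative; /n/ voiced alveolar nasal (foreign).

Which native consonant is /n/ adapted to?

/ŋ/ is closest: same manner (nasal), place distance 3 (alveolar→velar), same voicing; total 3. Next closest is /d/ at distance 4.

ŋ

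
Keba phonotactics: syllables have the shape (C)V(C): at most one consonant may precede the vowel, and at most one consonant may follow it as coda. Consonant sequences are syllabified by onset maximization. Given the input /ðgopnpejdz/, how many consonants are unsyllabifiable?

4

Under (C)V(C), the unsyllabifiable consonants are /ð/, /n/, /d/, /z/ (at most one coda consonant is licensed; onsets are limited to one consonant).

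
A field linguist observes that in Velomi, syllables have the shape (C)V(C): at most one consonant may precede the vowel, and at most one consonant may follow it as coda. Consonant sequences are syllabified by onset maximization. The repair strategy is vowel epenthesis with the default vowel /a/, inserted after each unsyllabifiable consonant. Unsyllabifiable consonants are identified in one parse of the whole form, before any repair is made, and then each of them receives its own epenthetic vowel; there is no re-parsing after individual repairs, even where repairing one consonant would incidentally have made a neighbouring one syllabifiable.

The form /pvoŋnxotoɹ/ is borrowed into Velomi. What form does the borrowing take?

Under (C)V(C), the unsyllabifiable consonants are /p/, /n/ (at most one coda consonant is licensed; onsets are limited to one consonant).
Each unlicensed consonant becomes the onset of a new syllable: /p/ → /pa/, /n/ → /na/.

pavoŋnaxotoɹ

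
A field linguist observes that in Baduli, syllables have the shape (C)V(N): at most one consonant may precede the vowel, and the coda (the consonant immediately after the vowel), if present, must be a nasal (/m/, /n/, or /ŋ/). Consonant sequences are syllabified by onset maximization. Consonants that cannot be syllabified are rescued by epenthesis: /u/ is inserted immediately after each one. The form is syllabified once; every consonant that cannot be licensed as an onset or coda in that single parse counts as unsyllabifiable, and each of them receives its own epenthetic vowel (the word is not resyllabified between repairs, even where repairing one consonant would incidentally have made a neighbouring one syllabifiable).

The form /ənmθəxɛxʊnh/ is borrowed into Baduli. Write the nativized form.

ənmuθəxɛxʊnhu

Under (C)V(N), the unsyllabifiable consonants are /m/, /h/ (only a nasal (/m/, /n/, or /ŋ/) is licensed in coda position; onsets are limited to one consonant).
Each unlicensed consonant becomes the onset of a new syllable: /m/ → /mu/, /h/ → /hu/.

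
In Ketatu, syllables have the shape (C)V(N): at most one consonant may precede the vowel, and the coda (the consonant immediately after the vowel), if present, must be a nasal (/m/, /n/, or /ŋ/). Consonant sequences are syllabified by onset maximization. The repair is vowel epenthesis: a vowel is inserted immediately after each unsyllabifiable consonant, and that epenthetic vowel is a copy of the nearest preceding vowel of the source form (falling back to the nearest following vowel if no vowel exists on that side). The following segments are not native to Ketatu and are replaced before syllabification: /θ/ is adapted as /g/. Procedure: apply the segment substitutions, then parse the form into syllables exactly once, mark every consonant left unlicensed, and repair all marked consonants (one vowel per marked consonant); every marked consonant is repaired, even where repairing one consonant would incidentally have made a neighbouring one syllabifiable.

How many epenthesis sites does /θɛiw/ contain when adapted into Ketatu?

After substitution the input is /gɛiw/.
The unsyllabifiable consonants are /w/; each receives one epenthetic vowel.

1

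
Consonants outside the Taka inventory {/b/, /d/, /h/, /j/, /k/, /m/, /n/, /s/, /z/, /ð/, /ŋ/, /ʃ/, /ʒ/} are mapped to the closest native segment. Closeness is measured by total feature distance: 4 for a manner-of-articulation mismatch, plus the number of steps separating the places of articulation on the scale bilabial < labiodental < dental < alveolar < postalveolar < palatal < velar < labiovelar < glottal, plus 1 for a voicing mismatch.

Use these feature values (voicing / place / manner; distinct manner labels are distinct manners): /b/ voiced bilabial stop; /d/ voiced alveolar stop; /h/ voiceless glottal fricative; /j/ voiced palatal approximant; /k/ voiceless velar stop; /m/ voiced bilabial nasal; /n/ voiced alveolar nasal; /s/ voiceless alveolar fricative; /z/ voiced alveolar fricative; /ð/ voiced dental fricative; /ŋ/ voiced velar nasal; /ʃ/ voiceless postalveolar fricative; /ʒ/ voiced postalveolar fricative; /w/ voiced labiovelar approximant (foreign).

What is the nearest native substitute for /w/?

j

/j/ is closest: same manner (approximant), place distance 2 (labiovelar→palatal), same voicing; total 2. Next closest is /ŋ/ at distance 5.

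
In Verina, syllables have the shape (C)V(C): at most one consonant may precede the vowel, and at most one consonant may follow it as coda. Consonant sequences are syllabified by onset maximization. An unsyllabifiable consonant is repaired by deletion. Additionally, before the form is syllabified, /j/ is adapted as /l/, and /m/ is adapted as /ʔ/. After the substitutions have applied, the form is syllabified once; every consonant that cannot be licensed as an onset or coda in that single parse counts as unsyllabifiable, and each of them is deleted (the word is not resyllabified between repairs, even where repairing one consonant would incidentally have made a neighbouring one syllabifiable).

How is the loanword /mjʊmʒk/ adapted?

lʊʔ

Substitution: /m/ → /ʔ/, /j/ → /l/, giving /ʔlʊʔʒk/.
Under (C)V(C), the unsyllabifiable consonants are /ʔ/, /ʒ/, /k/ (at most one coda consonant is licensed; onsets are limited to one consonant).
Deletion applies to /ʔ/, /ʒ/, /k/.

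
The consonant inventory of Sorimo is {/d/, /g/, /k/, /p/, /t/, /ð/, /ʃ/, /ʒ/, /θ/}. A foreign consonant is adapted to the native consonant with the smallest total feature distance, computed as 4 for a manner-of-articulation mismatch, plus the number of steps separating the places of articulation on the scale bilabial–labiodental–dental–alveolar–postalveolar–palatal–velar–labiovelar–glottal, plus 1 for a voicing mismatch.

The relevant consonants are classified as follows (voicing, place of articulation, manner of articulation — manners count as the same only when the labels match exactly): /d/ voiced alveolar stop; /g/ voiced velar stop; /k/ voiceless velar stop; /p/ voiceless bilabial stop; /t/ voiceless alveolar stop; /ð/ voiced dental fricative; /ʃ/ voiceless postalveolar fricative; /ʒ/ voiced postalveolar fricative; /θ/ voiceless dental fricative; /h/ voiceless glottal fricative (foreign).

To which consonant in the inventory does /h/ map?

ʃ

/ʃ/ is closest: same manner (fricative), place distance 4 (glottal→postalveolar), same voicing; total 4. Next closest is /ʒ/ at distance 5.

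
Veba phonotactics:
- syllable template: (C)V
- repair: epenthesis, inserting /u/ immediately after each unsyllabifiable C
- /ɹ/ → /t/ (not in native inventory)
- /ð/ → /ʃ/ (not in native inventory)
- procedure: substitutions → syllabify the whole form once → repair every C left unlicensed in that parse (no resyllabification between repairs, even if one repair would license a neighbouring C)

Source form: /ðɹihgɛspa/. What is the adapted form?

ʃutihugɛsupa

Substitution: /ð/ → /ʃ/, /ɹ/ → /t/, giving /ʃtihgɛspa/.
Under (C)V, the unsyllabifiable consonants are /ʃ/, /h/, /s/ (no codas are permitted; onsets are limited to one consonant).
Inserting the epenthetic vowel yields /ʃ/ → /ʃu/, /h/ → /hu/, /s/ → /su/.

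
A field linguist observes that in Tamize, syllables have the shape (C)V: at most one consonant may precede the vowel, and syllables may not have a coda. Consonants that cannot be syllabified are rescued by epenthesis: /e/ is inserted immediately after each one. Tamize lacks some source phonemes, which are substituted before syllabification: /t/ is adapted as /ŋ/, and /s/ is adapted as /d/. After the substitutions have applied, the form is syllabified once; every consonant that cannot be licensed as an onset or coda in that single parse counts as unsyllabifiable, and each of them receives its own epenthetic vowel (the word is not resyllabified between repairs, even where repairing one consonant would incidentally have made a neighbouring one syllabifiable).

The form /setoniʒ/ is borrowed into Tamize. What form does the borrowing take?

Substitution: /s/ → /d/, /t/ → /ŋ/, giving /deŋoniʒ/.
Under (C)V, the unsyllabifiable consonants are /ʒ/ (no codas are permitted; onsets are limited to one consonant).
Epenthesis after each stranded consonant: /ʒ/ → /ʒe/.

deŋoniʒe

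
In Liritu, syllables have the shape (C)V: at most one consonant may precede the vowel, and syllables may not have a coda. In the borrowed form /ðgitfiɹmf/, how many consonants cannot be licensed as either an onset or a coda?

Under (C)V, the unsyllabifiable consonants are /ð/, /t/, /ɹ/, /m/, /f/ (no codas are permitted; onsets are limited to one consonant).

5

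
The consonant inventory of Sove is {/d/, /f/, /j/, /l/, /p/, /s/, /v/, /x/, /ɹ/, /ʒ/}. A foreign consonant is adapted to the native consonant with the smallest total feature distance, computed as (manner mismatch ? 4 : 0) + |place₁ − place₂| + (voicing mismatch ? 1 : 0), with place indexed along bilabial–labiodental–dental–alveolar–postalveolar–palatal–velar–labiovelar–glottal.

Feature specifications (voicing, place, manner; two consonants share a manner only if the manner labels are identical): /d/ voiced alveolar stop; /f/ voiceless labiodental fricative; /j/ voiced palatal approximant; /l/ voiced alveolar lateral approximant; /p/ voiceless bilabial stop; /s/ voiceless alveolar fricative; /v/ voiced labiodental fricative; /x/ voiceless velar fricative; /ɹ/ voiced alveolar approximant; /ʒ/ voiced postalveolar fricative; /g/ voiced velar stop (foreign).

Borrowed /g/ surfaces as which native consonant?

/d/ is closest: same manner (stop), place distance 3 (velar→alveolar), same voicing; total 3. Next closest is /j/ at distance 5.

d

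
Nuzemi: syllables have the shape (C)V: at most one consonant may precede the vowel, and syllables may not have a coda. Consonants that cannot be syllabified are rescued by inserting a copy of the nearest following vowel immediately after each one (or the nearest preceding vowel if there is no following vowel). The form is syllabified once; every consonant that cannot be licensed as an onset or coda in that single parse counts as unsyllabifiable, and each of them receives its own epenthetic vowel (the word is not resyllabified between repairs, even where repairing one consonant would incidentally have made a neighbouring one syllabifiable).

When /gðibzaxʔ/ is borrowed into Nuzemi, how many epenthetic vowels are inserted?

The unsyllabifiable consonants are /g/, /b/, /x/, /ʔ/; each receives one epenthetic vowel.

4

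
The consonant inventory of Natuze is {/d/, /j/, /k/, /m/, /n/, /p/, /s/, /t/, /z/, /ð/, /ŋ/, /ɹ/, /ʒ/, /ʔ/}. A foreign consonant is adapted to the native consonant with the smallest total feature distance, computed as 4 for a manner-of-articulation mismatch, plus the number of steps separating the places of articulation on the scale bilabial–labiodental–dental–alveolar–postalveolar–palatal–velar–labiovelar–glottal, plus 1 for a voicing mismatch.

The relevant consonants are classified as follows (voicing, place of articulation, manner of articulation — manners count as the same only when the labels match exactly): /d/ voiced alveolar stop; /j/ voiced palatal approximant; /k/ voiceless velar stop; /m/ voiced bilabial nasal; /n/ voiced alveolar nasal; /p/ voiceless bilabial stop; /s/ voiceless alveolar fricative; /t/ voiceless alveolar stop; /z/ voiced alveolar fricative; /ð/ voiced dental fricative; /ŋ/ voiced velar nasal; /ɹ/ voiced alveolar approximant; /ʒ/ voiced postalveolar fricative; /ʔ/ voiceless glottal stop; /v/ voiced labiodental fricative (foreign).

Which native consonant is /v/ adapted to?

/ð/ is closest: same manner (fricative), place distance 1 (labiodental→dental), same voicing; total 1. Next closest is /z/ at distance 2.

ð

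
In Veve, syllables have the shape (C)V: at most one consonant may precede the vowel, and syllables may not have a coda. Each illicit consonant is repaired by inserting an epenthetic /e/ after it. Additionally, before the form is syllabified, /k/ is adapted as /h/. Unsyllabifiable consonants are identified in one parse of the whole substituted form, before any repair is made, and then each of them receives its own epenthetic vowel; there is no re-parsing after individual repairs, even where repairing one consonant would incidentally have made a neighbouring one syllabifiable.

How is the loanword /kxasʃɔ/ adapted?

Substitution: /k/ → /h/, giving /hxasʃɔ/.
Under (C)V, the unsyllabifiable consonants are /h/, /s/ (no codas are permitted; onsets are limited to one consonant).
Inserting the epenthetic vowel yields /h/ → /he/, /s/ → /se/.

hexaseʃɔ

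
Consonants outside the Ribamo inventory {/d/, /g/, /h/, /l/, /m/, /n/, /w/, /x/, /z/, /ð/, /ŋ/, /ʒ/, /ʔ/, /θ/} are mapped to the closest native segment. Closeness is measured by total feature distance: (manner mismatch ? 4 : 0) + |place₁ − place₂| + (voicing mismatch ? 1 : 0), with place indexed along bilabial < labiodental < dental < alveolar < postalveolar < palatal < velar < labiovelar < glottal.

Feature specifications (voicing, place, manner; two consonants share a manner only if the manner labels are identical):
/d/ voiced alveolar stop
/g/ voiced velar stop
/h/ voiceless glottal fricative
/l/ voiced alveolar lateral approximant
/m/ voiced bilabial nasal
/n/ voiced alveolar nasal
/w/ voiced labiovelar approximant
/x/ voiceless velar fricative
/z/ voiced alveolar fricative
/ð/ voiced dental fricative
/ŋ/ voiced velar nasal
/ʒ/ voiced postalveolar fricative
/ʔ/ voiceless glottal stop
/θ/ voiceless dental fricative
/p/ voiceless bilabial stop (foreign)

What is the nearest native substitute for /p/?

/d/ is closest: same manner (stop), place distance 3 (bilabial→alveolar), voicing differs (+1); total 4. Next closest is /m/ at distance 5.

d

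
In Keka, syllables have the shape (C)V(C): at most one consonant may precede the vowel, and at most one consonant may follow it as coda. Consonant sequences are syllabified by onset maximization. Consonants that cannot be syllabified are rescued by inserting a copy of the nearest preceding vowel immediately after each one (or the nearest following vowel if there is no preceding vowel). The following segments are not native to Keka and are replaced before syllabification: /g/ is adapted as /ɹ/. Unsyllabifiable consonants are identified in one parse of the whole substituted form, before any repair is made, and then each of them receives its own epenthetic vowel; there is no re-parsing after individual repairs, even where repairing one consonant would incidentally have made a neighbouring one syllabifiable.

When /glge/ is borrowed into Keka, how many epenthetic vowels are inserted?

2

After substitution the input is /ɹlɹe/.
The unsyllabifiable consonants are /ɹ/, /l/; each receives one epenthetic vowel.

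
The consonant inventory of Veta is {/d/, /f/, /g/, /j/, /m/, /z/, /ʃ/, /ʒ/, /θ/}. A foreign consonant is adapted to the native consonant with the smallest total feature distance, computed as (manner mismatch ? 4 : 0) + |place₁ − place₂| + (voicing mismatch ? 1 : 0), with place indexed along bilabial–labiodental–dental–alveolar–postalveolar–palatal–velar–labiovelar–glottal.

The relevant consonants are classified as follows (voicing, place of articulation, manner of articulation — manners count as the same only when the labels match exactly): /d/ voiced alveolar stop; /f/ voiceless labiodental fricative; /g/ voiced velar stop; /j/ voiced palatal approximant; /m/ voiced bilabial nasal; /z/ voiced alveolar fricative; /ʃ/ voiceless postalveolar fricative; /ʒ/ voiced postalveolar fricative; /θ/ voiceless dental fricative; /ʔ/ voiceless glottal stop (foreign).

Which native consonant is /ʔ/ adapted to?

g

/g/ is closest: same manner (stop), place distance 2 (glottal→velar), voicing differs (+1); total 3. Next closest is /d/ at distance 6.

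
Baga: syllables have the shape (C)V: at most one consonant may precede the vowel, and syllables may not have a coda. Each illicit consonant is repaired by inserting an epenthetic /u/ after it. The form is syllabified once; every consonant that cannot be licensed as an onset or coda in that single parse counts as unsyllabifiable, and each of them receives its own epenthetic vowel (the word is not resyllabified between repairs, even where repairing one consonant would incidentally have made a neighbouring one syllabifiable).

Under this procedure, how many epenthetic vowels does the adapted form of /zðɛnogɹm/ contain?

The unsyllabifiable consonants are /z/, /g/, /ɹ/, /m/; each receives one epenthetic vowel.

4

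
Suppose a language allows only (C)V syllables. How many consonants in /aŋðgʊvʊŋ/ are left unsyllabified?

3

Syllabifying with onset maximization leaves /ŋ/, /ð/, /ŋ/ stranded (no codas are permitted; onsets are limited to one consonant).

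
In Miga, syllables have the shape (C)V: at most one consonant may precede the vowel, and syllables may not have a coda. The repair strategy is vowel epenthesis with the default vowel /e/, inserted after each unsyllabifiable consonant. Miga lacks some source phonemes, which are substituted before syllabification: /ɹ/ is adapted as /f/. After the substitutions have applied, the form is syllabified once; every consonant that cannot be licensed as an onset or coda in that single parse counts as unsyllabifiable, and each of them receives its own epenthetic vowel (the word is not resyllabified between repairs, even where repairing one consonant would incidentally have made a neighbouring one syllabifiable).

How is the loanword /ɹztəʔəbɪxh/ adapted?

fezetəʔəbɪxehe

Substitution: /ɹ/ → /f/, giving /fztəʔəbɪxh/.
The consonants /f/, /z/, /x/, /h/ cannot be parsed into a legal (C)V syllable (no codas are permitted; onsets are limited to one consonant).
Each unlicensed consonant becomes the onset of a new syllable: /f/ → /fe/, /z/ → /ze/, /x/ → /xe/, /h/ → /he/.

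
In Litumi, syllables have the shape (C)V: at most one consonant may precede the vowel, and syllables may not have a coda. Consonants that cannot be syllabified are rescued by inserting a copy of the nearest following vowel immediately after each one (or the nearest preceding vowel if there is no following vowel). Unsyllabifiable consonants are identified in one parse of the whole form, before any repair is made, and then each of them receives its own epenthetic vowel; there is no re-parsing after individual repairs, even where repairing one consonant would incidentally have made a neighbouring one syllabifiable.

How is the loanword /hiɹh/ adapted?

hiɹihi

Syllabifying with onset maximization leaves /ɹ/, /h/ stranded (no codas are permitted; onsets are limited to one consonant).
Epenthesis after each stranded consonant: /ɹ/ → /ɹi/, /h/ → /hi/.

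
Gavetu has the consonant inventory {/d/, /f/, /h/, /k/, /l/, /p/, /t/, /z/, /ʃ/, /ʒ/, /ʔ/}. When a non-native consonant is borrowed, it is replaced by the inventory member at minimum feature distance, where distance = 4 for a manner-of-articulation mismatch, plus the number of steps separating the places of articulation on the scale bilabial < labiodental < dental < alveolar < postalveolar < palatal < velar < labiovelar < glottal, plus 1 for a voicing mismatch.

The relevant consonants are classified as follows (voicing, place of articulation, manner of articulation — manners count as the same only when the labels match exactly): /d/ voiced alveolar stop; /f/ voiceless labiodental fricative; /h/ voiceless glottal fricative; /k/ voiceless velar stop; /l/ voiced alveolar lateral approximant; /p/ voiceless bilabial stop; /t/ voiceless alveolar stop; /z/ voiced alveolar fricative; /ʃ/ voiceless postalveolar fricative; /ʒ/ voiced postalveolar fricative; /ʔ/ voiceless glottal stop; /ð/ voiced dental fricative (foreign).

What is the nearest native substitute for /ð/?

z

/z/ is closest: same manner (fricative), place distance 1 (dental→alveolar), same voicing; total 1. Next closest is /f/ at distance 2.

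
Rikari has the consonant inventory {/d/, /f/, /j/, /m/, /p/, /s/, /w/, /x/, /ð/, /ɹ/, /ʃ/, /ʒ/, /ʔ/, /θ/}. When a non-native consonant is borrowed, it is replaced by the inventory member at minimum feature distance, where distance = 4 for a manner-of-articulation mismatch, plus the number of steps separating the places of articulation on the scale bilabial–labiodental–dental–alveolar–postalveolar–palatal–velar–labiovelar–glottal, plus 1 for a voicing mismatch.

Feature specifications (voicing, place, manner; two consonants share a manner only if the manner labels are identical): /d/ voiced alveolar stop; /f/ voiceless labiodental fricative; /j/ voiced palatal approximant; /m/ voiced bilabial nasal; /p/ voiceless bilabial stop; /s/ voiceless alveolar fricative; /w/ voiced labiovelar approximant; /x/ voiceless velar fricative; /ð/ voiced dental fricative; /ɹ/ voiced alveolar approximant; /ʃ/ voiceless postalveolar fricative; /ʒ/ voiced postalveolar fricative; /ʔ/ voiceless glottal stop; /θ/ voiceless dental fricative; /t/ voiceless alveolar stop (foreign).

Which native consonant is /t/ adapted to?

/d/ is closest: same manner (stop), place distance 0 (alveolar→alveolar), voicing differs (+1); total 1. Next closest is /p/ at distance 3.

d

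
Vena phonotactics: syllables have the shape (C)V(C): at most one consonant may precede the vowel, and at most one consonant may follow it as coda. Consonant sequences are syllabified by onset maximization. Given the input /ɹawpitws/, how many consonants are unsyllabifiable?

2

The consonants /w/, /s/ cannot be parsed into a legal (C)V(C) syllable (at most one coda consonant is licensed; onsets are limited to one consonant).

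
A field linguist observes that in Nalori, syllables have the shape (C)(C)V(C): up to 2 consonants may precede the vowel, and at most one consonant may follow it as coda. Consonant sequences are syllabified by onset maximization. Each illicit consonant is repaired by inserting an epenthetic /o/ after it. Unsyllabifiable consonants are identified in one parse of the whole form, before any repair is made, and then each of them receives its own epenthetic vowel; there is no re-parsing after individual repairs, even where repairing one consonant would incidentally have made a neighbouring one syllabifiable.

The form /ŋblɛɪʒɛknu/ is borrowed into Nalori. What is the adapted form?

ŋoblɛɪʒɛknu

Under (C)(C)V(C), the unsyllabifiable consonants are /ŋ/ (at most one coda consonant is licensed; onsets may contain at most 2 consonants).
Inserting the epenthetic vowel yields /ŋ/ → /ŋo/.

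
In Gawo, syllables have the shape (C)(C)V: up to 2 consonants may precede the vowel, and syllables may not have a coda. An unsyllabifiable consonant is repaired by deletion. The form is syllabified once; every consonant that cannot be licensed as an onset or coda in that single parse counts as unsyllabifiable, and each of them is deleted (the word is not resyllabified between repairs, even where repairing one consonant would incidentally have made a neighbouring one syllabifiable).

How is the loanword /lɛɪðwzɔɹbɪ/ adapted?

Syllabifying with onset maximization leaves /ð/ stranded (no codas are permitted; onsets may contain at most 2 consonants).
Deleting the stranded consonants removes /ð/.

lɛɪwzɔɹbɪ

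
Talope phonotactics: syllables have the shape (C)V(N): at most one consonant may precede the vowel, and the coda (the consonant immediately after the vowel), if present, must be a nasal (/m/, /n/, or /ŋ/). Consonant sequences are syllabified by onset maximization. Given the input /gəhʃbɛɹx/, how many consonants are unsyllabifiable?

Syllabifying with onset maximization leaves /h/, /ʃ/, /ɹ/, /x/ stranded (only a nasal (/m/, /n/, or /ŋ/) is licensed in coda position; onsets are limited to one consonant).

4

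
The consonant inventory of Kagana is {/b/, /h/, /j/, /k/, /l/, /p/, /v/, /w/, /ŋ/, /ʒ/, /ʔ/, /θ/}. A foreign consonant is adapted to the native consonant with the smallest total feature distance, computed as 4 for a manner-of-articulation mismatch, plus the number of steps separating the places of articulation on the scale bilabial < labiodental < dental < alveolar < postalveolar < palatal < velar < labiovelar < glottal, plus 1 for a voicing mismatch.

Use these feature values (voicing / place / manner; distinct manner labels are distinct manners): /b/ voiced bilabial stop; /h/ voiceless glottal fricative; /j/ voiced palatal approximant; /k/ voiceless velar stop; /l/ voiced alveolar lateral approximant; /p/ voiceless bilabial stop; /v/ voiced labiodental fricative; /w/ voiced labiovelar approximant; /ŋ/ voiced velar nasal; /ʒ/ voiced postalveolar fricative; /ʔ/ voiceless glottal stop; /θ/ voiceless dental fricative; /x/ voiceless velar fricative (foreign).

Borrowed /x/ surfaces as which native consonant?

/h/ is closest: same manner (fricative), place distance 2 (velar→glottal), same voicing; total 2. Next closest is /ʒ/ at distance 3.

h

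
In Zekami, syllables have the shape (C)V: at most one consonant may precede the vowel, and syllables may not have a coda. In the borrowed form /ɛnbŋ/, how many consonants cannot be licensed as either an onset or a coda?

Under (C)V, the unsyllabifiable consonants are /n/, /b/, /ŋ/ (no codas are permitted; onsets are limited to one consonant).

3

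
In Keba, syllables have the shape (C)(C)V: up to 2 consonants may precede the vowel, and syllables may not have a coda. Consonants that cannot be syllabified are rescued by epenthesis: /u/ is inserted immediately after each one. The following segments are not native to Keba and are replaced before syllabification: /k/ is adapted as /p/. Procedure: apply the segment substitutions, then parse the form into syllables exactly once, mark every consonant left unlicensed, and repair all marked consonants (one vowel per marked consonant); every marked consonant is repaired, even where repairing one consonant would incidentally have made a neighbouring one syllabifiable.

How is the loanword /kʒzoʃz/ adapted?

puʒzoʃuzu

Substitution: /k/ → /p/, giving /pʒzoʃz/.
Under (C)(C)V, the unsyllabifiable consonants are /p/, /ʃ/, /z/ (no codas are permitted; onsets may contain at most 2 consonants).
Each unlicensed consonant becomes the onset of a new syllable: /p/ → /pu/, /ʃ/ → /ʃu/, /z/ → /zu/.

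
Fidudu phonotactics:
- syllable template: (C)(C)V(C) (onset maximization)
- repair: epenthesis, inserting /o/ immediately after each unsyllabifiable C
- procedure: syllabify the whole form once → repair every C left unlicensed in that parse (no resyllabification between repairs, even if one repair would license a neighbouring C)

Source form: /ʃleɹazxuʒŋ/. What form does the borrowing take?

Under (C)(C)V(C), the unsyllabifiable consonants are /ŋ/ (at most one coda consonant is licensed; onsets may contain at most 2 consonants).
Each unlicensed consonant becomes the onset of a new syllable: /ŋ/ → /ŋo/.

ʃleɹazxuʒŋo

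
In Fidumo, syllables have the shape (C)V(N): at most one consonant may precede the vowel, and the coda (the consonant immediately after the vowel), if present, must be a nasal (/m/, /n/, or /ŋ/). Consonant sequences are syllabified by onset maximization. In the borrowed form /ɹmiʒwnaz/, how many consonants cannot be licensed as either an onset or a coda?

The consonants /ɹ/, /ʒ/, /w/, /z/ cannot be parsed into a legal (C)V(N) syllable (only a nasal (/m/, /n/, or /ŋ/) is licensed in coda position; onsets are limited to one consonant).

4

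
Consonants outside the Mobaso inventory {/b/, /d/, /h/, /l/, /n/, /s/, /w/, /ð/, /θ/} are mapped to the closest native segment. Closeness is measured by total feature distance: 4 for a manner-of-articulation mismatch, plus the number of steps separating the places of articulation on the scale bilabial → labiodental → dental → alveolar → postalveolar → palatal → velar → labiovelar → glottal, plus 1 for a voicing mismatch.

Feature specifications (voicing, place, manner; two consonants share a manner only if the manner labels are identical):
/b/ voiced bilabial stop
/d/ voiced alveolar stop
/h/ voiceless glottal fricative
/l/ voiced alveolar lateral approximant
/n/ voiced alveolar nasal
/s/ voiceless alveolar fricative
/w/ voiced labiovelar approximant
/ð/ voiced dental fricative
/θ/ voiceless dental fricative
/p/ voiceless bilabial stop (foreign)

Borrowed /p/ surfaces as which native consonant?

b

/b/ is closest: same manner (stop), place distance 0 (bilabial→bilabial), voicing differs (+1); total 1. Next closest is /d/ at distance 4.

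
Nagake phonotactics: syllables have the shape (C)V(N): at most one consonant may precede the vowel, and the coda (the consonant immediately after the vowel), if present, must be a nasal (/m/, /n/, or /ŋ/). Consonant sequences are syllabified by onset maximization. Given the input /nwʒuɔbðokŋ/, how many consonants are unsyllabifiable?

Under (C)V(N), the unsyllabifiable consonants are /n/, /w/, /b/, /k/, /ŋ/ (only a nasal (/m/, /n/, or /ŋ/) is licensed in coda position; onsets are limited to one consonant).

5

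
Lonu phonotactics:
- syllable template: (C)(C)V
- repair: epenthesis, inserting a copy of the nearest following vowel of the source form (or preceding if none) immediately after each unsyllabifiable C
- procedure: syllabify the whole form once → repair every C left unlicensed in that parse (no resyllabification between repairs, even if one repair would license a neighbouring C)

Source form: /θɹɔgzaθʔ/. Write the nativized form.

Syllabifying with onset maximization leaves /θ/, /ʔ/ stranded (no codas are permitted; onsets may contain at most 2 consonants).
Inserting the epenthetic vowel yields /θ/ → /θa/, /ʔ/ → /ʔa/.

θɹɔgzaθaʔa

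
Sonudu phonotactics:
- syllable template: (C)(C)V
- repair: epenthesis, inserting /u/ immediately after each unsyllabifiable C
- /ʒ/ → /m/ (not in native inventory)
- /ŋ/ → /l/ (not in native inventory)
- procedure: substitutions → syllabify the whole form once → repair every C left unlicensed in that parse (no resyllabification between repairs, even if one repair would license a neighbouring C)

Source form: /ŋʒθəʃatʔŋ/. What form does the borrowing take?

lumθəʃatuʔulu

Substitution: /ŋ/ → /l/, /ʒ/ → /m/, giving /lmθəʃatʔl/.
Under (C)(C)V, the unsyllabifiable consonants are /l/, /t/, /ʔ/, /l/ (no codas are permitted; onsets may contain at most 2 consonants).
Epenthesis after each stranded consonant: /l/ → /lu/, /t/ → /tu/, /ʔ/ → /ʔu/, /l/ → /lu/.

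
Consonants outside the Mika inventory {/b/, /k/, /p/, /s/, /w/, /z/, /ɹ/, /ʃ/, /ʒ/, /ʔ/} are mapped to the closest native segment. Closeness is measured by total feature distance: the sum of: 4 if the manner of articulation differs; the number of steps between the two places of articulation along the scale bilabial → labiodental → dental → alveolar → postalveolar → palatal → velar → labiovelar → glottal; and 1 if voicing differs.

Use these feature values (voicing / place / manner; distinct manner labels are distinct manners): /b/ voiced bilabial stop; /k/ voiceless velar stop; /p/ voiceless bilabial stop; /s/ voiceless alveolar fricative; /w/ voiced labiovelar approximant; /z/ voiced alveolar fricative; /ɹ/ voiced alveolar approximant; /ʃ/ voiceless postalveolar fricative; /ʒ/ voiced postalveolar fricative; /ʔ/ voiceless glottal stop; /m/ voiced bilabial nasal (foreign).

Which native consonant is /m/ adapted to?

b

/b/ is closest: manner differs (nasal→stop, +4), place distance 0 (bilabial→bilabial), same voicing; total 4. Next closest is /p/ at distance 5.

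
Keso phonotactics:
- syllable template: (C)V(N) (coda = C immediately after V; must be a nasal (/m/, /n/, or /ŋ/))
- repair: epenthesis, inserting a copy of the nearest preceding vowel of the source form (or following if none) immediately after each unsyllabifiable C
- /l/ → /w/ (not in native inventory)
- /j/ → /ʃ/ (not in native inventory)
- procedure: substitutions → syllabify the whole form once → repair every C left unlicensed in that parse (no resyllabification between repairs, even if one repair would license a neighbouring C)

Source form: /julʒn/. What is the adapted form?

ʃuwuʒunu

Substitution: /j/ → /ʃ/, /l/ → /w/, giving /ʃuwʒn/.
Under (C)V(N), the unsyllabifiable consonants are /w/, /ʒ/, /n/ (only a nasal (/m/, /n/, or /ŋ/) is licensed in coda position; onsets are limited to one consonant).
Epenthesis after each stranded consonant: /w/ → /wu/, /ʒ/ → /ʒu/, /n/ → /nu/.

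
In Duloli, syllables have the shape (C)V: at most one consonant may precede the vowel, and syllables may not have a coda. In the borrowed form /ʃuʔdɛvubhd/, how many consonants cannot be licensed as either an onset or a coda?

4

The consonants /ʔ/, /b/, /h/, /d/ cannot be parsed into a legal (C)V syllable (no codas are permitted; onsets are limited to one consonant).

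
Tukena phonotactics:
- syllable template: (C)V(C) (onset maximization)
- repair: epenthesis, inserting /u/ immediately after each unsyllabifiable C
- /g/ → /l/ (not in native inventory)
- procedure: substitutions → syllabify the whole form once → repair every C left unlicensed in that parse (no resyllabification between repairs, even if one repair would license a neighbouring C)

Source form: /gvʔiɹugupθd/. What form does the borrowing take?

luvuʔiɹulupθudu

Substitution: /g/ → /l/, giving /lvʔiɹulupθd/.
Under (C)V(C), the unsyllabifiable consonants are /l/, /v/, /θ/, /d/ (at most one coda consonant is licensed; onsets are limited to one consonant).
Epenthesis after each stranded consonant: /l/ → /lu/, /v/ → /vu/, /θ/ → /θu/, /d/ → /du/.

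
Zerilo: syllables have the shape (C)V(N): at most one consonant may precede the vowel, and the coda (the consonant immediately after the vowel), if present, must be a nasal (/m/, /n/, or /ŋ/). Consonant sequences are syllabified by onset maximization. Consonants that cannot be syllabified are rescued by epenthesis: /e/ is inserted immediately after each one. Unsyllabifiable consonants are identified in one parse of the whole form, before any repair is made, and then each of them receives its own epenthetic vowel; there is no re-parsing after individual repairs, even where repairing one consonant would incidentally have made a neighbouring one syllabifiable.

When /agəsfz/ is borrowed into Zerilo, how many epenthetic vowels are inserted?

3

The unsyllabifiable consonants are /s/, /f/, /z/; each receives one epenthetic vowel.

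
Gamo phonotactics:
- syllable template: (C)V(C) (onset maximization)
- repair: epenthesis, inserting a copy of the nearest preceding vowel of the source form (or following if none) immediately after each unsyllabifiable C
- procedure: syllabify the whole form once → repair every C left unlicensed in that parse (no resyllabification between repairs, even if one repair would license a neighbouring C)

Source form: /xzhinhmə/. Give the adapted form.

Syllabifying with onset maximization leaves /x/, /z/, /h/ stranded (at most one coda consonant is licensed; onsets are limited to one consonant).
Epenthesis after each stranded consonant: /x/ → /xi/, /z/ → /zi/, /h/ → /hi/.

xizihinhimə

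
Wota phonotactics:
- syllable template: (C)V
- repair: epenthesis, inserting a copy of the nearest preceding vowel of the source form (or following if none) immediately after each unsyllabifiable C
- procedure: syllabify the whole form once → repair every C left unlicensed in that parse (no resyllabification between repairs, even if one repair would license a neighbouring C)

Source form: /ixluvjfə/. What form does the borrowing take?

Under (C)V, the unsyllabifiable consonants are /x/, /v/, /j/ (no codas are permitted; onsets are limited to one consonant).
Epenthesis after each stranded consonant: /x/ → /xi/, /v/ → /vu/, /j/ → /ju/.

ixiluvujufə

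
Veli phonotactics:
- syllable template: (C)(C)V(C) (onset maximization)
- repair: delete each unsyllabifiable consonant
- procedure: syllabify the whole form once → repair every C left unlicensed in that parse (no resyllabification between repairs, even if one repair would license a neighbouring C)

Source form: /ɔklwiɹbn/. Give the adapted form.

ɔklwiɹ

Syllabifying with onset maximization leaves /b/, /n/ stranded (at most one coda consonant is licensed; onsets may contain at most 2 consonants).
Deleting the stranded consonants removes /b/, /n/.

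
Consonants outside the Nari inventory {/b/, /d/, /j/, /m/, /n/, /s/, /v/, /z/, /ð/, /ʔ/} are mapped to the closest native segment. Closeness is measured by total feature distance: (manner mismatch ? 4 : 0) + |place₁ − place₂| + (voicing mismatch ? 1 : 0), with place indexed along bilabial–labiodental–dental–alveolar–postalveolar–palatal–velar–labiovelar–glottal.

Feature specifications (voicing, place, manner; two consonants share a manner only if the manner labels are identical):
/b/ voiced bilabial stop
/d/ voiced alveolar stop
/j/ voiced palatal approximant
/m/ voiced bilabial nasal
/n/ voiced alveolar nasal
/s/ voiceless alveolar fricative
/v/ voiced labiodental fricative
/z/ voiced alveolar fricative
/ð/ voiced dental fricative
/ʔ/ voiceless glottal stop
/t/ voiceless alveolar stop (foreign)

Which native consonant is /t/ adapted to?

/d/ is closest: same manner (stop), place distance 0 (alveolar→alveolar), voicing differs (+1); total 1. Next closest is /b/ at distance 4.

d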